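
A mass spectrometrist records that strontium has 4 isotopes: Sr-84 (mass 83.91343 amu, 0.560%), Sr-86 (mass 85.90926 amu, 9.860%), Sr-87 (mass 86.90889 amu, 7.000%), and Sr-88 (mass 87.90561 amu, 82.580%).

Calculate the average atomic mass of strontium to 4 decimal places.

87.6166 amu

Average mass = Σ (abundance × isotope mass) = 0.00560 × 83.91343 + 0.09860 × 85.90926 + 0.07000 × 86.90889 + 0.82580 × 87.90561
= 0.469915 + 8.470653 + 6.083622 + 72.592453 = 87.616643 amu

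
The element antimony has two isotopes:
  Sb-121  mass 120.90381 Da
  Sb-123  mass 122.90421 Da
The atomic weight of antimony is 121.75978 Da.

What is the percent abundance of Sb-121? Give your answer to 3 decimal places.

57.210%

Writing the weighted mean with unknown fraction x of Sb-121:
120.90381·x + 122.90421·(1 − x) = 121.75978
(120.90381 − 122.90421)·x = 121.75978 − 122.90421
x = -1.14443 / -2.00040 = 0.57210 → 57.210% Sb-121, 42.790% Sb-123.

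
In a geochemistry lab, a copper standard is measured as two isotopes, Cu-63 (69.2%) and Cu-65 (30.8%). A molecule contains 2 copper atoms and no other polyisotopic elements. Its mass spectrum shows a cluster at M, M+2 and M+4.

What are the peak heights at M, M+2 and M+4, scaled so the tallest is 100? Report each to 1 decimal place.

100.0 : 89.0 : 19.8

The 2 Cu atoms are independent, so intensities follow the terms of (0.692 + 0.308)^2.
P(M) = 0.692^2 = 0.478864
P(M+2) = 2 × 0.692^1 × 0.308^1 = 0.426272
P(M+4) = 0.308^2 = 0.094864
The M peak is largest (0.478864); scaling to 100 gives 100.0 : 89.0 : 19.8.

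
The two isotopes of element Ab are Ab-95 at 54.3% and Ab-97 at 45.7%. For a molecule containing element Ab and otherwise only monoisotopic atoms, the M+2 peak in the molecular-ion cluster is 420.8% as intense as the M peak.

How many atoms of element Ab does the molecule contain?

With n Ab atoms, P(M+2)/P(M) = C(n,1)·p^(n−1)q / p^n = n·q/p = n · 0.457/0.543.
n = 4.208 × 0.543/0.457 = 5.00 ≈ 5

5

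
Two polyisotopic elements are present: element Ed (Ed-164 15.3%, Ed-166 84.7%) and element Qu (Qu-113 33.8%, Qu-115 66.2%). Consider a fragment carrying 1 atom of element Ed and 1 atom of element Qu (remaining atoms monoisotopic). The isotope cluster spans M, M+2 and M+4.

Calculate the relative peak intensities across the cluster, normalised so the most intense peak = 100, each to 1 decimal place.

Element Ed pattern (n=1): 0.1530 : 0.8470
Element Qu pattern (n=1): 0.3380 : 0.6620
Convolve the two distributions (both contribute in 2-u steps):
  M: 0.1530×0.3380 = 0.051714
  M+2: 0.1530×0.6620 + 0.8470×0.3380 = 0.387572
  M+4: 0.8470×0.6620 = 0.560714
Scale to base peak (0.560714) = 100: 9.2 : 69.1 : 100.0

9.2 : 69.1 : 100.0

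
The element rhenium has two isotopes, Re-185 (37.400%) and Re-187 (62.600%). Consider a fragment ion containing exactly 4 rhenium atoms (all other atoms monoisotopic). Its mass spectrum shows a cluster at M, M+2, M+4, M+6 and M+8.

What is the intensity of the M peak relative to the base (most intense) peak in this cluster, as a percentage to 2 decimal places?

(0.37400 + 0.62600)^4 gives M 0.0196, M+2 0.1310, M+4 0.3289, M+6 0.3670, M+8 0.1536; the largest is M+6.
P(M+6) = C(4,3) × 0.37400^1 × 0.62600^3 = 4 × 0.3740 × 0.24531438 = 0.366990 (base)
P(M) = C(4,0) × 0.37400^4 × 0.62600^0 = 1 × 0.0195653 × 1.0000 = 0.019565
Relative intensity = 0.019565 / 0.366990 × 100 = 5.33

5.33%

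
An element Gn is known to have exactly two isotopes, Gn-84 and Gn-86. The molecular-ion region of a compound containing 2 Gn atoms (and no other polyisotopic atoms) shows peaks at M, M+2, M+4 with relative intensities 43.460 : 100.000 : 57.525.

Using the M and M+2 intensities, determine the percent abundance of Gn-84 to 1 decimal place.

46.5%

If p is the fraction of Gn that is Gn-84, then I(M+2)/I(M) = [C(2,1)·p^1·(1−p)] / p^2 = 2·(1−p)/p = 100.000/43.460 = 2.3010
(1−p)/p = 2.3010/2 = 1.1505  ⇒  p = 1/(1 + 1.1505) = 0.4650
Gn-84: 46.5%, Gn-86: 53.5%.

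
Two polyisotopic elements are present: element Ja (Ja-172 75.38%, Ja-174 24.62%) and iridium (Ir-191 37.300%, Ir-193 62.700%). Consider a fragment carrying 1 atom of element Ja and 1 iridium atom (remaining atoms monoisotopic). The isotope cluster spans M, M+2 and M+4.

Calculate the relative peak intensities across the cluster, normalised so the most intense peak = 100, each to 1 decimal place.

49.8 : 100.0 : 27.3

Element Ja pattern (n=1): 0.7538 : 0.2462
Iridium pattern (n=1): 0.3730 : 0.6270
Convolve the two distributions (both contribute in 2-u steps):
  M: 0.7538×0.3730 = 0.281167
  M+2: 0.7538×0.6270 + 0.2462×0.3730 = 0.564465
  M+4: 0.2462×0.6270 = 0.154367
Scale to base peak (0.564465) = 100: 49.8 : 100.0 : 27.3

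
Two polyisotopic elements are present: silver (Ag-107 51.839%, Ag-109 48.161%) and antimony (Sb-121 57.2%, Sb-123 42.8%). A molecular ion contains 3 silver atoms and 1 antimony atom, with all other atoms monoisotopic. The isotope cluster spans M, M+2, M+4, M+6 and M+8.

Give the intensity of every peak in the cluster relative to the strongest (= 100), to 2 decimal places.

Silver pattern (n=3): 0.13930601 : 0.38826655 : 0.36071887 : 0.11170857
Antimony pattern (n=1): 0.5720 : 0.4280
Convolve the two distributions (both contribute in 2-u steps):
  M: 0.13930601×0.5720 = 0.079683
  M+2: 0.13930601×0.4280 + 0.38826655×0.5720 = 0.281711
  M+4: 0.38826655×0.4280 + 0.36071887×0.5720 = 0.372509
  M+6: 0.36071887×0.4280 + 0.11170857×0.5720 = 0.218285
  M+8: 0.11170857×0.4280 = 0.047811
Scale to base peak (0.372509) = 100: 21.39 : 75.63 : 100.00 : 58.60 : 12.83

21.39 : 75.63 : 100.00 : 58.60 : 12.83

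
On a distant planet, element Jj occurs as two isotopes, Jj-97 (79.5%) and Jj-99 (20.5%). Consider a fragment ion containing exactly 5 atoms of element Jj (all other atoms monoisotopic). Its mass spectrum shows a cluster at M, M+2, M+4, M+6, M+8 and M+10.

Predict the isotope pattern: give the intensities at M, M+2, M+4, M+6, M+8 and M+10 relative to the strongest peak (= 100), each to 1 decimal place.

Each Jj atom is independently Jj-97 (p = 0.795) or Jj-99 (q = 0.205); the cluster is the binomial expansion (p + q)^5.
P(M) = 0.795^5 = 0.317567
P(M+2) = 5 × 0.795^4 × 0.205^1 = 0.409442
P(M+4) = 10 × 0.795^3 × 0.205^2 = 0.211159
P(M+6) = 10 × 0.795^2 × 0.205^3 = 0.054450
P(M+8) = 5 × 0.795^1 × 0.205^4 = 0.007020
P(M+10) = 0.205^5 = 0.000362
The M+2 peak is largest (0.409442); scaling to 100 gives 77.6 : 100.0 : 51.6 : 13.3 : 1.7 : 0.1.

77.6 : 100.0 : 51.6 : 13.3 : 1.7 : 0.1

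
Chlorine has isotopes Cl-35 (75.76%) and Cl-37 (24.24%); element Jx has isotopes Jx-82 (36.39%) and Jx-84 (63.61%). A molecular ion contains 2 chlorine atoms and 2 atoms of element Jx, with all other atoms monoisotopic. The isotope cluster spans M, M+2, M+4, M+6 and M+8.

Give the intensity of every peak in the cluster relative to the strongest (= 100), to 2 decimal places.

18.54 : 76.66 : 100.00 : 42.88 : 5.80

Chlorine pattern (n=2): 0.57395776 : 0.36728448 : 0.05875776
Element Jx pattern (n=2): 0.13242321 : 0.46295358 : 0.40462321
Convolve the two distributions (both contribute in 2-u steps):
  M: 0.57395776×0.13242321 = 0.076005
  M+2: 0.57395776×0.46295358 + 0.36728448×0.13242321 = 0.314353
  M+4: 0.57395776×0.40462321 + 0.36728448×0.46295358 + 0.05875776×0.13242321 = 0.410053
  M+6: 0.36728448×0.40462321 + 0.05875776×0.46295358 = 0.175814
  M+8: 0.05875776×0.40462321 = 0.023775
Scale to base peak (0.410053) = 100: 18.54 : 76.66 : 100.00 : 42.88 : 5.80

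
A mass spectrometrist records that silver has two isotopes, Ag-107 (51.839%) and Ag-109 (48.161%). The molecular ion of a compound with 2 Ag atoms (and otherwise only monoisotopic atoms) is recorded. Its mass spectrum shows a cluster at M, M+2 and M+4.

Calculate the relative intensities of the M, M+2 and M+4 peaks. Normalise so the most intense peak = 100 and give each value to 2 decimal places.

53.82 : 100.00 : 46.45

The 2 Ag atoms are independent, so intensities follow the terms of (0.51839 + 0.48161)^2.
P(M) = 0.51839^2 = 0.268728
P(M+2) = 2 × 0.51839^1 × 0.48161^1 = 0.499324
P(M+4) = 0.48161^2 = 0.231948
The M+2 peak is largest (0.499324); scaling to 100 gives 53.82 : 100.00 : 46.45.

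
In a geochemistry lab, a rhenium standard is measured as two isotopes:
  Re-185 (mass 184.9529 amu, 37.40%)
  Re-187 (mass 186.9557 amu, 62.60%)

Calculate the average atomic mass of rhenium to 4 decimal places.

Weight each isotope mass by its fractional abundance: 0.3740 × 184.9529 + 0.6260 × 186.9557
= 69.17238 + 117.03427 = 186.20665 amu

186.2067 amu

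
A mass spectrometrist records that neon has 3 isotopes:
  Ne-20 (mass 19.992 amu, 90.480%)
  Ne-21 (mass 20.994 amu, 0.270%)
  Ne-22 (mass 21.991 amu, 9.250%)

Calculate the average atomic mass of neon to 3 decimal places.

The abundance-weighted mean is 0.90480 × 19.992 + 0.00270 × 20.994 + 0.09250 × 21.991
= 18.0888 + 0.0567 + 2.0342 = 20.1797 amu

20.180 amu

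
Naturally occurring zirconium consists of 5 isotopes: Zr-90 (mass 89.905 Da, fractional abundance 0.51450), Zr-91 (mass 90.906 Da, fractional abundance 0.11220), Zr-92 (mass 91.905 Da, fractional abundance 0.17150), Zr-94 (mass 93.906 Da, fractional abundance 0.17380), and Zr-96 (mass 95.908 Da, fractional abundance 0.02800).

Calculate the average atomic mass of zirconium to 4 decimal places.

91.2238 Da

Ar = Σ fᵢ·mᵢ = 0.51450 × 89.905 + 0.11220 × 90.906 + 0.17150 × 91.905 + 0.17380 × 93.906 + 0.02800 × 95.908
= 46.25612 + 10.19965 + 15.76171 + 16.32086 + 2.68542 = 91.22376 Da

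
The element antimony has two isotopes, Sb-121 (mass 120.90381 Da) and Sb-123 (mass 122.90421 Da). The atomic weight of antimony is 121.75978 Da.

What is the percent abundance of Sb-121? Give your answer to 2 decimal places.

With x = fraction of Sb-121 (so Sb-123 is 1 − x):
120.90381·x + 122.90421·(1 − x) = 121.75978
(120.90381 − 122.90421)·x = 121.75978 − 122.90421
x = -1.14443 / -2.00040 = 0.57210 → 57.21% Sb-121, 42.79% Sb-123.

57.21%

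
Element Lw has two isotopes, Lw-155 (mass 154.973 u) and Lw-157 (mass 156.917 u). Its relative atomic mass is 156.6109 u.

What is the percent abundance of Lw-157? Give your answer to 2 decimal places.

Writing the weighted mean with unknown fraction x of Lw-155:
154.973·x + 156.917·(1 − x) = 156.6109
(154.973 − 156.917)·x = 156.6109 − 156.917
x = -0.3061 / -1.944 = 0.15746 → 15.75% Lw-155, 84.25% Lw-157.

84.25%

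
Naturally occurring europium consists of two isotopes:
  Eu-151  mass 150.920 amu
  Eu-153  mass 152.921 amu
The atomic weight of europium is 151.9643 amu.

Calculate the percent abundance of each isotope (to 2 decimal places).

Eu-151: 47.81%, Eu-153: 52.19%

Let x be the fractional abundance of Eu-151; then Eu-153 has abundance 1 − x.
150.920·x + 152.921·(1 − x) = 151.9643
(150.920 − 152.921)·x = 151.9643 − 152.921
x = -0.9567 / -2.001 = 0.47811 → 47.81% Eu-151, 52.19% Eu-153.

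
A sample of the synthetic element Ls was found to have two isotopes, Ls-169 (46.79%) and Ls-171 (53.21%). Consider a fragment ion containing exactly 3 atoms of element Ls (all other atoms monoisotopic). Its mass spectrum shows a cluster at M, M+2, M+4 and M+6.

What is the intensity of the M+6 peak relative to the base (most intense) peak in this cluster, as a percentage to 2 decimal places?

(0.4679 + 0.5321)^3 gives M 0.1024, M+2 0.3495, M+4 0.3974, M+6 0.1507; the largest is M+4.
P(M+4) = C(3,2) × 0.4679^1 × 0.5321^2 = 3 × 0.4679 × 0.28313041 = 0.397430 (base)
P(M+6) = C(3,3) × 0.4679^0 × 0.5321^3 = 1 × 1.0000 × 0.15065369 = 0.150654
Relative intensity = 0.150654 / 0.397430 × 100 = 37.91

37.91%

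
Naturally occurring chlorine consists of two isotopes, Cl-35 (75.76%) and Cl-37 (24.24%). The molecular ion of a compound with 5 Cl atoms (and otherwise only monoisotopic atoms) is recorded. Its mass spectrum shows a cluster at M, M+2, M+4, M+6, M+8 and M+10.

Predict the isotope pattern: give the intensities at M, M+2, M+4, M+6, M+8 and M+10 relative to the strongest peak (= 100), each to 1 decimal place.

The 5 Cl atoms are independent, so intensities follow the terms of (0.7576 + 0.2424)^5.
P(M) = 0.7576^5 = 0.249574
P(M+2) = 5 × 0.7576^4 × 0.2424^1 = 0.399266
P(M+4) = 10 × 0.7576^3 × 0.2424^2 = 0.255497
P(M+6) = 10 × 0.7576^2 × 0.2424^3 = 0.081748
P(M+8) = 5 × 0.7576^1 × 0.2424^4 = 0.013078
P(M+10) = 0.2424^5 = 0.000837
The M+2 peak is largest (0.399266); scaling to 100 gives 62.5 : 100.0 : 64.0 : 20.5 : 3.3 : 0.2.

62.5 : 100.0 : 64.0 : 20.5 : 3.3 : 0.2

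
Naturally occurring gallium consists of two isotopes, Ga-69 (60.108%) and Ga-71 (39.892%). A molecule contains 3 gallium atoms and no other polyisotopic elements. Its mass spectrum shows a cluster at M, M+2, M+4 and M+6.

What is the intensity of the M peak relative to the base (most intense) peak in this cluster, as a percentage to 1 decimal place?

Binomial terms of (0.60108 + 0.39892)^3: M 0.2172, M+2 0.4324, M+4 0.2870, M+6 0.0635 → M+2 is the base peak.
P(M+2) = C(3,1) × 0.60108^2 × 0.39892^1 = 3 × 0.36129717 × 0.39892 = 0.432386 (base)
P(M) = C(3,0) × 0.60108^3 × 0.39892^0 = 1 × 0.2171685 × 1.0000 = 0.217169
Relative intensity = 0.217169 / 0.432386 × 100 = 50.2

50.2%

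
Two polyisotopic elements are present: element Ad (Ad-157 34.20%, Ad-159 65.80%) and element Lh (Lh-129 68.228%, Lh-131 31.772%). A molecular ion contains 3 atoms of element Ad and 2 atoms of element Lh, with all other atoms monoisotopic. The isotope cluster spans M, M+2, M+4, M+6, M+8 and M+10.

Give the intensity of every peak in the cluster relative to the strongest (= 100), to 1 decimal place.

5.3 : 35.8 : 89.2 : 100.0 : 48.3 : 8.3

Element Ad pattern (n=3): 0.04000169 : 0.23088694 : 0.44422106 : 0.28489031
Element Lh pattern (n=2): 0.465506 : 0.433548 : 0.100946
Convolve the two distributions (both contribute in 2-u steps):
  M: 0.04000169×0.465506 = 0.018621
  M+2: 0.04000169×0.433548 + 0.23088694×0.465506 = 0.124822
  M+4: 0.04000169×0.100946 + 0.23088694×0.433548 + 0.44422106×0.465506 = 0.310926
  M+6: 0.23088694×0.100946 + 0.44422106×0.433548 + 0.28489031×0.465506 = 0.348516
  M+8: 0.44422106×0.100946 + 0.28489031×0.433548 = 0.168356
  M+10: 0.28489031×0.100946 = 0.028759
Scale to base peak (0.348516) = 100: 5.3 : 35.8 : 89.2 : 100.0 : 48.3 : 8.3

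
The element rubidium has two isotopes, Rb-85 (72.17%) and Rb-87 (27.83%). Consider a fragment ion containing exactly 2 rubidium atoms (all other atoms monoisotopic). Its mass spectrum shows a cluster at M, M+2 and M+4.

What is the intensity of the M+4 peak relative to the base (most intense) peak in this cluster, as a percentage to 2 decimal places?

Term probabilities: M 0.5209, M+2 0.4017, M+4 0.0775. Base peak = M.
P(M) = C(2,0) × 0.7217^2 × 0.2783^0 = 1 × 0.52085089 × 1.0000 = 0.520851 (base)
P(M+4) = C(2,2) × 0.7217^0 × 0.2783^2 = 1 × 1.0000 × 0.07745089 = 0.077451
Relative intensity = 0.077451 / 0.520851 × 100 = 14.87

14.87%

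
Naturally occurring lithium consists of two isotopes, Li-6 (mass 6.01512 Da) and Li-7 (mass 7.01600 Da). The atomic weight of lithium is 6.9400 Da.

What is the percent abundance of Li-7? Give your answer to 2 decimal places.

Writing the weighted mean with unknown fraction x of Li-6:
6.01512·x + 7.01600·(1 − x) = 6.9400
(6.01512 − 7.01600)·x = 6.9400 − 7.01600
x = -0.07600 / -1.00088 = 0.07593 → 7.59% Li-6, 92.41% Li-7.

92.41%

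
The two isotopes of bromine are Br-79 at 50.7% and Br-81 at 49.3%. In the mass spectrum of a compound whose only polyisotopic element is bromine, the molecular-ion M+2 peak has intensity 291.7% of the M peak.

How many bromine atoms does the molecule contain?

3

With n Br atoms, P(M+2)/P(M) = C(n,1)·p^(n−1)q / p^n = n·q/p = n · 0.493/0.507.
n = 2.917 × 0.507/0.493 = 3.00 ≈ 3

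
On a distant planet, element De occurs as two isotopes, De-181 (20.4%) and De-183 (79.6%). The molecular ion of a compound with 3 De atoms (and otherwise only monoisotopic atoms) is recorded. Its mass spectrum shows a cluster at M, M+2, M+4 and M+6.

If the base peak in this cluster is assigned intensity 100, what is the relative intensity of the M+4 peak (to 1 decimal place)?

76.9

Binomial terms of (0.204 + 0.796)^3: M 0.0085, M+2 0.0994, M+4 0.3878, M+6 0.5044 → M+6 is the base peak.
P(M+6) = C(3,3) × 0.204^0 × 0.796^3 = 1 × 1.0000 × 0.50435834 = 0.504358 (base)
P(M+4) = C(3,2) × 0.204^1 × 0.796^2 = 3 × 0.2040 × 0.633616 = 0.387773
Relative intensity = 0.387773 / 0.504358 × 100 = 76.9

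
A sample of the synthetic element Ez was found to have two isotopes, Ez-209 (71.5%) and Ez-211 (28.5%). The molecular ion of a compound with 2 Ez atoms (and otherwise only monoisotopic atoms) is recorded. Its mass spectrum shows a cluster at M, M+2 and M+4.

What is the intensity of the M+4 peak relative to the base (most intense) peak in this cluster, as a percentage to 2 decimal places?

15.89%

Term probabilities: M 0.5112, M+2 0.4076, M+4 0.0812. Base peak = M.
P(M) = C(2,0) × 0.715^2 × 0.285^0 = 1 × 0.511225 × 1.0000 = 0.511225 (base)
P(M+4) = C(2,2) × 0.715^0 × 0.285^2 = 1 × 1.0000 × 0.081225 = 0.081225
Relative intensity = 0.081225 / 0.511225 × 100 = 15.89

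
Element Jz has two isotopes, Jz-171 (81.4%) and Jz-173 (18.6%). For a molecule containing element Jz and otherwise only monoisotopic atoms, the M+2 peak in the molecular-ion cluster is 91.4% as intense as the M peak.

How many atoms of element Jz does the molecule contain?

With n Jz atoms, P(M+2)/P(M) = C(n,1)·p^(n−1)q / p^n = n·q/p = n · 0.186/0.814.
n = 0.914 × 0.814/0.186 = 4.00 ≈ 4

4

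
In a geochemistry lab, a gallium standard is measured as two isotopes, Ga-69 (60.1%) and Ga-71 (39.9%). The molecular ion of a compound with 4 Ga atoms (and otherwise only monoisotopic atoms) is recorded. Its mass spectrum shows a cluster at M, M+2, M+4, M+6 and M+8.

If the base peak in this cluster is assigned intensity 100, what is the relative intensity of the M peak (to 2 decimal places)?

Term probabilities: M 0.1305, M+2 0.3465, M+4 0.3450, M+6 0.1527, M+8 0.0253. Base peak = M+2.
P(M+2) = C(4,1) × 0.601^3 × 0.399^1 = 4 × 0.2170818 × 0.3990 = 0.346463 (base)
P(M) = C(4,0) × 0.601^4 × 0.399^0 = 1 × 0.13046616 × 1.0000 = 0.130466
Relative intensity = 0.130466 / 0.346463 × 100 = 37.66

37.66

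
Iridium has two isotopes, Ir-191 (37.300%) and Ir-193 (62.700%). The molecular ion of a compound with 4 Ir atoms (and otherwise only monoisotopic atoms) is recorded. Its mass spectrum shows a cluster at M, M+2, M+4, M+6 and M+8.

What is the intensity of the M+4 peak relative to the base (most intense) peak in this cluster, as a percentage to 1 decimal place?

89.2%

Term probabilities: M 0.0194, M+2 0.1302, M+4 0.3282, M+6 0.3678, M+8 0.1546. Base peak = M+6.
P(M+6) = C(4,3) × 0.37300^1 × 0.62700^3 = 4 × 0.3730 × 0.24649188 = 0.367766 (base)
P(M+4) = C(4,2) × 0.37300^2 × 0.62700^2 = 6 × 0.139129 × 0.393129 = 0.328174
Relative intensity = 0.328174 / 0.367766 × 100 = 89.2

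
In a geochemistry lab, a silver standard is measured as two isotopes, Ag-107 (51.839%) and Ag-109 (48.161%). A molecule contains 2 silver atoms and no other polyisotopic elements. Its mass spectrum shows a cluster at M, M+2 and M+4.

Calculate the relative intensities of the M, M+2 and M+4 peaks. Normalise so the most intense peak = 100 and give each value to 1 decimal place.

53.8 : 100.0 : 46.5

Expanding (0.51839 + 0.48161)^2:
P(M) = 0.51839^2 = 0.268728
P(M+2) = 2 × 0.51839^1 × 0.48161^1 = 0.499324
P(M+4) = 0.48161^2 = 0.231948
The M+2 peak is largest (0.499324); scaling to 100 gives 53.8 : 100.0 : 46.5.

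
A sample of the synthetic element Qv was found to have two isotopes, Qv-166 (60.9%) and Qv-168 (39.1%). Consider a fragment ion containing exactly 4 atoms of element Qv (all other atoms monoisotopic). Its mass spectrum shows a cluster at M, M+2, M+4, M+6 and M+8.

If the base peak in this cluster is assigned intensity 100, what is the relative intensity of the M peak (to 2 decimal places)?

38.94

(0.609 + 0.391)^4 gives M 0.1376, M+2 0.3533, M+4 0.3402, M+6 0.1456, M+8 0.0234; the largest is M+2.
P(M+2) = C(4,1) × 0.609^3 × 0.391^1 = 4 × 0.22586653 × 0.3910 = 0.353255 (base)
P(M) = C(4,0) × 0.609^4 × 0.391^0 = 1 × 0.13755272 × 1.0000 = 0.137553
Relative intensity = 0.137553 / 0.353255 × 100 = 38.94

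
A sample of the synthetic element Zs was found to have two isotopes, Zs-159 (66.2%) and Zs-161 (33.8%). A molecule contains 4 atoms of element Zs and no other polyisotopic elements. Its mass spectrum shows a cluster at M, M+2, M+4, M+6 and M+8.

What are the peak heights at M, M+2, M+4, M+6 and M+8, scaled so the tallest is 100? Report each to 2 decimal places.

48.96 : 100.00 : 76.59 : 26.07 : 3.33

Each Zs atom is independently Zs-159 (p = 0.662) or Zs-161 (q = 0.338); the cluster is the binomial expansion (p + q)^4.
P(M) = 0.662^4 = 0.192058
P(M+2) = 4 × 0.662^3 × 0.338^1 = 0.392239
P(M+4) = 6 × 0.662^2 × 0.338^2 = 0.300400
P(M+6) = 4 × 0.662^1 × 0.338^3 = 0.102251
P(M+8) = 0.338^4 = 0.013052
The M+2 peak is largest (0.392239); scaling to 100 gives 48.96 : 100.00 : 76.59 : 26.07 : 3.33.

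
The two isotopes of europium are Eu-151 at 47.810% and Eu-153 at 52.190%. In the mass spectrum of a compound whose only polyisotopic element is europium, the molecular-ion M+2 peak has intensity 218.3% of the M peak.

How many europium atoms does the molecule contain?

For n independent Eu atoms, I(M+2)/I(M) = n · (abundance Eu-153) / (abundance Eu-151) = n · 0.52190/0.47810.
n = 2.183 × 0.47810/0.52190 = 2.00 ≈ 2

2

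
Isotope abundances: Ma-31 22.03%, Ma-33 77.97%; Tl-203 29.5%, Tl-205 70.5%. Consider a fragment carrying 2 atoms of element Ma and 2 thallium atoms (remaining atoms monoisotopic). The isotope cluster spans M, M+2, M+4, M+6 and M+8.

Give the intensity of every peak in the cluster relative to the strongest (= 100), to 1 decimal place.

1.0 : 11.8 : 51.9 : 100.0 : 71.3

Element Ma pattern (n=2): 0.04853209 : 0.34353582 : 0.60793209
Thallium pattern (n=2): 0.087025 : 0.41595 : 0.497025
Convolve the two distributions (both contribute in 2-u steps):
  M: 0.04853209×0.087025 = 0.004224
  M+2: 0.04853209×0.41595 + 0.34353582×0.087025 = 0.050083
  M+4: 0.04853209×0.497025 + 0.34353582×0.41595 + 0.60793209×0.087025 = 0.219921
  M+6: 0.34353582×0.497025 + 0.60793209×0.41595 = 0.423615
  M+8: 0.60793209×0.497025 = 0.302157
Scale to base peak (0.423615) = 100: 1.0 : 11.8 : 51.9 : 100.0 : 71.3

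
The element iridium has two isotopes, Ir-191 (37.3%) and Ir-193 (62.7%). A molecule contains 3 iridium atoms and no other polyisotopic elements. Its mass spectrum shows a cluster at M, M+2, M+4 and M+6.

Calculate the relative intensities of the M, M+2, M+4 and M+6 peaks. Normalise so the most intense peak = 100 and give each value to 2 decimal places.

Expanding (0.373 + 0.627)^3:
P(M) = 0.373^3 = 0.051895
P(M+2) = 3 × 0.373^2 × 0.627^1 = 0.261702
P(M+4) = 3 × 0.373^1 × 0.627^2 = 0.439911
P(M+6) = 0.627^3 = 0.246492
The M+4 peak is largest (0.439911); scaling to 100 gives 11.80 : 59.49 : 100.00 : 56.03.

11.80 : 59.49 : 100.00 : 56.03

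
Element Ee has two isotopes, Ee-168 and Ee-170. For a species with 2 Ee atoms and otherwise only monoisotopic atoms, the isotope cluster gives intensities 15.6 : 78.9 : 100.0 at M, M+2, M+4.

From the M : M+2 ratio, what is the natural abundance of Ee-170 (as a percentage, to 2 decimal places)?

Let p = fractional abundance of Ee-168. I(M+2)/I(M) = [C(2,1)·p^1·(1−p)] / p^2 = 2·(1−p)/p = 78.9/15.6 = 5.0577
(1−p)/p = 5.0577/2 = 2.5288  ⇒  p = 1/(1 + 2.5288) = 0.2834
Ee-168: 28.34%, Ee-170: 71.66%.

71.66%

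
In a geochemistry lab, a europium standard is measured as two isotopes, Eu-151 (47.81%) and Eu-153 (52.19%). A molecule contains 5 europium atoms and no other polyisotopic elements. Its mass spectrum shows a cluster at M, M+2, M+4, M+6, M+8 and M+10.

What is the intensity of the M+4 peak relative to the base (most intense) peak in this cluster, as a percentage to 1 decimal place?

Term probabilities: M 0.0250, M+2 0.1363, M+4 0.2977, M+6 0.3249, M+8 0.1774, M+10 0.0387. Base peak = M+6.
P(M+6) = C(5,3) × 0.4781^2 × 0.5219^3 = 10 × 0.22857961 × 0.14215492 = 0.324937 (base)
P(M+4) = C(5,2) × 0.4781^3 × 0.5219^2 = 10 × 0.10928391 × 0.27237961 = 0.297667
Relative intensity = 0.297667 / 0.324937 × 100 = 91.6

91.6%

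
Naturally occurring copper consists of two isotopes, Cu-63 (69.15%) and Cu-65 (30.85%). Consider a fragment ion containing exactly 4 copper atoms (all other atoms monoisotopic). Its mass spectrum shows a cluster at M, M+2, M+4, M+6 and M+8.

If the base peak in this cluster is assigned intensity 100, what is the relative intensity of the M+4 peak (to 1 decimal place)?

66.9

Binomial terms of (0.6915 + 0.3085)^4: M 0.2286, M+2 0.4080, M+4 0.2731, M+6 0.0812, M+8 0.0091 → M+2 is the base peak.
P(M+2) = C(4,1) × 0.6915^3 × 0.3085^1 = 4 × 0.33065611 × 0.3085 = 0.408030 (base)
P(M+4) = C(4,2) × 0.6915^2 × 0.3085^2 = 6 × 0.47817225 × 0.09517225 = 0.273052
Relative intensity = 0.273052 / 0.408030 × 100 = 66.9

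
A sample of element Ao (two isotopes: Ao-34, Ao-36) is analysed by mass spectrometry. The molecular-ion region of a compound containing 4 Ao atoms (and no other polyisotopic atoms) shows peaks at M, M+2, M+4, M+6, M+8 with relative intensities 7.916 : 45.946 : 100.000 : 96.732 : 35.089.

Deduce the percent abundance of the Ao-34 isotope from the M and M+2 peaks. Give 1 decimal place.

40.8%

If p is the fraction of Ao that is Ao-34, then I(M+2)/I(M) = [C(4,1)·p^3·(1−p)] / p^4 = 4·(1−p)/p = 45.946/7.916 = 5.8042
(1−p)/p = 5.8042/4 = 1.4510  ⇒  p = 1/(1 + 1.4510) = 0.4080
Ao-34: 40.8%, Ao-36: 59.2%.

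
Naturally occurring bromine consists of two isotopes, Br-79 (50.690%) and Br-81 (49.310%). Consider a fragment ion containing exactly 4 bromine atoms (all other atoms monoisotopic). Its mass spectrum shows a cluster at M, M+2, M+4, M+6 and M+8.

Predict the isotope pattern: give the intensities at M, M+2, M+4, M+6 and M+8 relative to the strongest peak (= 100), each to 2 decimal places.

17.61 : 68.53 : 100.00 : 64.85 : 15.77

Expanding (0.50690 + 0.49310)^4:
P(M) = 0.50690^4 = 0.066022
P(M+2) = 4 × 0.50690^3 × 0.49310^1 = 0.256899
P(M+4) = 6 × 0.50690^2 × 0.49310^2 = 0.374857
P(M+6) = 4 × 0.50690^1 × 0.49310^3 = 0.243101
P(M+8) = 0.49310^4 = 0.059121
The M+4 peak is largest (0.374857); scaling to 100 gives 17.61 : 68.53 : 100.00 : 64.85 : 15.77.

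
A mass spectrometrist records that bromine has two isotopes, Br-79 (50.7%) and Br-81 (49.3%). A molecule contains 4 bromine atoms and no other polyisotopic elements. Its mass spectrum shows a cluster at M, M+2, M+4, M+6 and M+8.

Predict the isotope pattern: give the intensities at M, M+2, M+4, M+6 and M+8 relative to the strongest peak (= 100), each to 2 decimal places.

17.63 : 68.56 : 100.00 : 64.83 : 15.76

The 4 Br atoms are independent, so intensities follow the terms of (0.507 + 0.493)^4.
P(M) = 0.507^4 = 0.066074
P(M+2) = 4 × 0.507^3 × 0.493^1 = 0.256999
P(M+4) = 6 × 0.507^2 × 0.493^2 = 0.374853
P(M+6) = 4 × 0.507^1 × 0.493^3 = 0.243001
P(M+8) = 0.493^4 = 0.059073
The M+4 peak is largest (0.374853); scaling to 100 gives 17.63 : 68.56 : 100.00 : 64.83 : 15.76.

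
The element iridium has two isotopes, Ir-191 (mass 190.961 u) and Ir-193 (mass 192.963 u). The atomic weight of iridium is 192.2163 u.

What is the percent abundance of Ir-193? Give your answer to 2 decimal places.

Let x be the fractional abundance of Ir-191; then Ir-193 has abundance 1 − x.
190.961·x + 192.963·(1 − x) = 192.2163
(190.961 − 192.963)·x = 192.2163 − 192.963
x = -0.7467 / -2.002 = 0.37298 → 37.30% Ir-191, 62.70% Ir-193.

62.70%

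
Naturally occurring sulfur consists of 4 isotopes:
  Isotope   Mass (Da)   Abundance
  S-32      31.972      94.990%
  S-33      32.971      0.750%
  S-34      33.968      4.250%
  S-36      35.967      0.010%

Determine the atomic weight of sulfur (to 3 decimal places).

32.065 Da

The abundance-weighted mean is 0.94990 × 31.972 + 0.00750 × 32.971 + 0.04250 × 33.968 + 0.00010 × 35.967
= 30.3702 + 0.2473 + 1.4436 + 0.0036 = 32.0647 Da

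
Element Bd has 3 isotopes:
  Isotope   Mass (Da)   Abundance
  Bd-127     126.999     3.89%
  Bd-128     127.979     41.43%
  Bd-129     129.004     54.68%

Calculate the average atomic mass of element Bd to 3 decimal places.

128.501 Da

The abundance-weighted mean is 0.0389 × 126.999 + 0.4143 × 127.979 + 0.5468 × 129.004
= 4.9403 + 53.0217 + 70.5394 = 128.5014 Da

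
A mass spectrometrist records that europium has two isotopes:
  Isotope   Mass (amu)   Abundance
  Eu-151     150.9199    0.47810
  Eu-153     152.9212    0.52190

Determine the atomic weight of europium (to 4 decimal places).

151.9644 amu

The abundance-weighted mean is 0.47810 × 150.9199 + 0.52190 × 152.9212
= 72.15480 + 79.80957 = 151.96437 amu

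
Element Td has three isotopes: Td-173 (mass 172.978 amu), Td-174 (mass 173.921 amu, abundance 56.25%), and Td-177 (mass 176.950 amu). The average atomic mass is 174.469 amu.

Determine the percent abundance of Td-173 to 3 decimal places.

The remaining 43.75% is split between Td-173 (fraction x) and Td-177 (fraction 0.4375 − x).
Substituting: 172.978x + 176.950(0.4375 − x) = 76.6384375
(172.978 − 176.950)x = -0.7771875  ⇒  x = 0.19567, y = 0.24183
Td-173: 19.567%, Td-177: 24.183%.

19.567%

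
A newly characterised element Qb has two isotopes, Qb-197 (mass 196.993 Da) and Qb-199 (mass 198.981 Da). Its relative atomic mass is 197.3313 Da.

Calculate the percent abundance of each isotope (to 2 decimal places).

Writing the weighted mean with unknown fraction x of Qb-197:
196.993·x + 198.981·(1 − x) = 197.3313
(196.993 − 198.981)·x = 197.3313 − 198.981
x = -1.6497 / -1.988 = 0.82983 → 82.98% Qb-197, 17.02% Qb-199.

Qb-197: 82.98%, Qb-199: 17.02%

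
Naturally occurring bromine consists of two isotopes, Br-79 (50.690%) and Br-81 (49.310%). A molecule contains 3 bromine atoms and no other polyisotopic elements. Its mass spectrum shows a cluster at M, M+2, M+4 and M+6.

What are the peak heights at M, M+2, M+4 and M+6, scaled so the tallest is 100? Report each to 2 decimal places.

34.27 : 100.00 : 97.28 : 31.54

The 3 Br atoms are independent, so intensities follow the terms of (0.50690 + 0.49310)^3.
P(M) = 0.50690^3 = 0.130247
P(M+2) = 3 × 0.50690^2 × 0.49310^1 = 0.380103
P(M+4) = 3 × 0.50690^1 × 0.49310^2 = 0.369755
P(M+6) = 0.49310^3 = 0.119896
The M+2 peak is largest (0.380103); scaling to 100 gives 34.27 : 100.00 : 97.28 : 31.54.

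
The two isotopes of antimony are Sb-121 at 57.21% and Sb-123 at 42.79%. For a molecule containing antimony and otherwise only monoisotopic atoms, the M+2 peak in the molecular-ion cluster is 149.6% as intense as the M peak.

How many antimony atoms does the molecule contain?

The M+2/M ratio from n Sb atoms is n · q/p = n · 0.4279/0.5721.
n = 1.496 × 0.5721/0.4279 = 2.00 ≈ 2

2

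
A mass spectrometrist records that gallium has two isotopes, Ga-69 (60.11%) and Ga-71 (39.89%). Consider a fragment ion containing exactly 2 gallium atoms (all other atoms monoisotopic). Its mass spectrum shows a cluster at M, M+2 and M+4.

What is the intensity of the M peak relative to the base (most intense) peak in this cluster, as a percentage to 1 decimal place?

(0.6011 + 0.3989)^2 gives M 0.3613, M+2 0.4796, M+4 0.1591; the largest is M+2.
P(M+2) = C(2,1) × 0.6011^1 × 0.3989^1 = 2 × 0.6011 × 0.3989 = 0.479558 (base)
P(M) = C(2,0) × 0.6011^2 × 0.3989^0 = 1 × 0.36132121 × 1.0000 = 0.361321
Relative intensity = 0.361321 / 0.479558 × 100 = 75.3

75.3%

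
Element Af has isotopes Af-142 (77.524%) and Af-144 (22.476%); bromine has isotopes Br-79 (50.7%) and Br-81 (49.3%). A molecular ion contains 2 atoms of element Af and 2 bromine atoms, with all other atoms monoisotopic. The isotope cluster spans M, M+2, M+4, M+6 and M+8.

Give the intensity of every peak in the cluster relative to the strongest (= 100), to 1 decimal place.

39.6 : 100.0 : 85.4 : 28.2 : 3.1

Element Af pattern (n=2): 0.60099706 : 0.34848588 : 0.05051706
Bromine pattern (n=2): 0.257049 : 0.499902 : 0.243049
Convolve the two distributions (both contribute in 2-u steps):
  M: 0.60099706×0.257049 = 0.154486
  M+2: 0.60099706×0.499902 + 0.34848588×0.257049 = 0.390018
  M+4: 0.60099706×0.243049 + 0.34848588×0.499902 + 0.05051706×0.257049 = 0.333266
  M+6: 0.34848588×0.243049 + 0.05051706×0.499902 = 0.109953
  M+8: 0.05051706×0.243049 = 0.012278
Scale to base peak (0.390018) = 100: 39.6 : 100.0 : 85.4 : 28.2 : 3.1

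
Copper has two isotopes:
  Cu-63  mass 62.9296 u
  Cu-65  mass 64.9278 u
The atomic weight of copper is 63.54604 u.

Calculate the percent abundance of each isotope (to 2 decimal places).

Cu-63: 69.15%, Cu-65: 30.85%

Let x be the fractional abundance of Cu-63; then Cu-65 has abundance 1 − x.
62.9296·x + 64.9278·(1 − x) = 63.54604
(62.9296 − 64.9278)·x = 63.54604 − 64.9278
x = -1.38176 / -1.9982 = 0.69150 → 69.15% Cu-63, 30.85% Cu-65.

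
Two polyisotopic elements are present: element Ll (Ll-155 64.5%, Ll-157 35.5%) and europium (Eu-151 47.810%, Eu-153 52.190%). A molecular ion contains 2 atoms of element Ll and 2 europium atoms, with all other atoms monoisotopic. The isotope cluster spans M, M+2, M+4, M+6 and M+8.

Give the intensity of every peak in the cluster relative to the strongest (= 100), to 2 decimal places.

25.66 : 84.25 : 100.00 : 50.62 : 9.26

Element Ll pattern (n=2): 0.416025 : 0.45795 : 0.126025
Europium pattern (n=2): 0.22857961 : 0.49904078 : 0.27237961
Convolve the two distributions (both contribute in 2-u steps):
  M: 0.416025×0.22857961 = 0.095095
  M+2: 0.416025×0.49904078 + 0.45795×0.22857961 = 0.312291
  M+4: 0.416025×0.27237961 + 0.45795×0.49904078 + 0.126025×0.22857961 = 0.370659
  M+6: 0.45795×0.27237961 + 0.126025×0.49904078 = 0.187628
  M+8: 0.126025×0.27237961 = 0.034327
Scale to base peak (0.370659) = 100: 25.66 : 84.25 : 100.00 : 50.62 : 9.26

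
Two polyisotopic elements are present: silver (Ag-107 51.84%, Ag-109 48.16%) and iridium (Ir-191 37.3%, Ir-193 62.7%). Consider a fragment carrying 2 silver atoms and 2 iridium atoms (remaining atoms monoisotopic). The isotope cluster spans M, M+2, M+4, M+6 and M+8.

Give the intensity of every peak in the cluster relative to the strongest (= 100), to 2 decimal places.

10.07 : 52.54 : 100.00 : 82.05 : 24.55

Silver pattern (n=2): 0.26873856 : 0.49932288 : 0.23193856
Iridium pattern (n=2): 0.139129 : 0.467742 : 0.393129
Convolve the two distributions (both contribute in 2-u steps):
  M: 0.26873856×0.139129 = 0.037389
  M+2: 0.26873856×0.467742 + 0.49932288×0.139129 = 0.195171
  M+4: 0.26873856×0.393129 + 0.49932288×0.467742 + 0.23193856×0.139129 = 0.371473
  M+6: 0.49932288×0.393129 + 0.23193856×0.467742 = 0.304786
  M+8: 0.23193856×0.393129 = 0.091182
Scale to base peak (0.371473) = 100: 10.07 : 52.54 : 100.00 : 82.05 : 24.55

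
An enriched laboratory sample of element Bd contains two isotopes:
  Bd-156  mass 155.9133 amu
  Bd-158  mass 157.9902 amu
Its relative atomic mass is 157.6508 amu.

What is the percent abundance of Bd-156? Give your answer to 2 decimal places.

Writing the weighted mean with unknown fraction x of Bd-156:
155.9133·x + 157.9902·(1 − x) = 157.6508
(155.9133 − 157.9902)·x = 157.6508 − 157.9902
x = -0.3394 / -2.0769 = 0.16342 → 16.34% Bd-156, 83.66% Bd-158.

16.34%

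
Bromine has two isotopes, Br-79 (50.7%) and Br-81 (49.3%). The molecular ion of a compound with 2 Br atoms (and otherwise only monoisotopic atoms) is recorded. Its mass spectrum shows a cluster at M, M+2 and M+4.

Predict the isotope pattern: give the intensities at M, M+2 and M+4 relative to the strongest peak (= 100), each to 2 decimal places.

51.42 : 100.00 : 48.62

Each Br atom is independently Br-79 (p = 0.507) or Br-81 (q = 0.493); the cluster is the binomial expansion (p + q)^2.
P(M) = 0.507^2 = 0.257049
P(M+2) = 2 × 0.507^1 × 0.493^1 = 0.499902
P(M+4) = 0.493^2 = 0.243049
The M+2 peak is largest (0.499902); scaling to 100 gives 51.42 : 100.00 : 48.62.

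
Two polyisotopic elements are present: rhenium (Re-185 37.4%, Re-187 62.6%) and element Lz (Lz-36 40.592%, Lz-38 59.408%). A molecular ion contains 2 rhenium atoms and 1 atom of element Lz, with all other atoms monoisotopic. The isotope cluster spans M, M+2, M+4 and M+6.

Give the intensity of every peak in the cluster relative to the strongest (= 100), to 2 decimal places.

12.99 : 62.47 : 100.00 : 53.24

Rhenium pattern (n=2): 0.139876 : 0.468248 : 0.391876
Element Lz pattern (n=1): 0.40592 : 0.59408
Convolve the two distributions (both contribute in 2-u steps):
  M: 0.139876×0.40592 = 0.056778
  M+2: 0.139876×0.59408 + 0.468248×0.40592 = 0.273169
  M+4: 0.468248×0.59408 + 0.391876×0.40592 = 0.437247
  M+6: 0.391876×0.59408 = 0.232806
Scale to base peak (0.437247) = 100: 12.99 : 62.47 : 100.00 : 53.24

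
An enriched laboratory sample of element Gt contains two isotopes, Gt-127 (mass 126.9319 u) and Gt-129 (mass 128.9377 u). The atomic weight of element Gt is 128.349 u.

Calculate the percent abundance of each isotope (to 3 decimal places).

Gt-127: 29.350%, Gt-129: 70.650%

Let x be the fractional abundance of Gt-127; then Gt-129 has abundance 1 − x.
126.9319·x + 128.9377·(1 − x) = 128.349
(126.9319 − 128.9377)·x = 128.349 − 128.9377
x = -0.5887 / -2.0058 = 0.29350 → 29.350% Gt-127, 70.650% Gt-129.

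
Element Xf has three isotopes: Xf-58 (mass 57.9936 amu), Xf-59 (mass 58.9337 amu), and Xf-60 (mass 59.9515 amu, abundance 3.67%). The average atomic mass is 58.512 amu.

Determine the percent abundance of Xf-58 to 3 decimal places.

The remaining 96.33% is split between Xf-58 (fraction x) and Xf-59 (fraction 0.9633 − x).
Substituting: 57.9936x + 58.9337(0.9633 − x) = 56.31177995
(57.9936 − 58.9337)x = -0.45905326  ⇒  x = 0.48830, y = 0.47500
Xf-58: 48.830%, Xf-59: 47.500%.

48.830%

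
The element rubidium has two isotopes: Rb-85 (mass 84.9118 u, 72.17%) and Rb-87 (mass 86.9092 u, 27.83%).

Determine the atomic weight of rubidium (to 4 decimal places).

Average mass = Σ (abundance × isotope mass) = 0.7217 × 84.9118 + 0.2783 × 86.9092
= 61.28085 + 24.18683 = 85.46768 u

85.4677 u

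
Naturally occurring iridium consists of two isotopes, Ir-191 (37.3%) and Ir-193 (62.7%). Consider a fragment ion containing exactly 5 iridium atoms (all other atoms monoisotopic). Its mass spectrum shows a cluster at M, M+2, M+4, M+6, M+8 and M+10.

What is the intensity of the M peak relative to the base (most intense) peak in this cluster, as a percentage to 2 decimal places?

Binomial terms of (0.373 + 0.627)^5: M 0.0072, M+2 0.0607, M+4 0.2040, M+6 0.3429, M+8 0.2882, M+10 0.0969 → M+6 is the base peak.
P(M+6) = C(5,3) × 0.373^2 × 0.627^3 = 10 × 0.139129 × 0.24649188 = 0.342942 (base)
P(M) = C(5,0) × 0.373^5 × 0.627^0 = 1 × 0.00722012 × 1.0000 = 0.007220
Relative intensity = 0.007220 / 0.342942 × 100 = 2.11

2.11%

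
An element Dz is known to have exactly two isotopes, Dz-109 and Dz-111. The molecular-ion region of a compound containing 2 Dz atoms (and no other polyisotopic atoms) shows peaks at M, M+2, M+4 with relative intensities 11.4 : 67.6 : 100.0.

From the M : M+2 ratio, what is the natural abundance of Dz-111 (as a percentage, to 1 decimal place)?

74.8%

Write p for the Dz-109 fraction. I(M+2)/I(M) = [C(2,1)·p^1·(1−p)] / p^2 = 2·(1−p)/p = 67.6/11.4 = 5.9298
(1−p)/p = 5.9298/2 = 2.9649  ⇒  p = 1/(1 + 2.9649) = 0.2522
Dz-109: 25.2%, Dz-111: 74.8%.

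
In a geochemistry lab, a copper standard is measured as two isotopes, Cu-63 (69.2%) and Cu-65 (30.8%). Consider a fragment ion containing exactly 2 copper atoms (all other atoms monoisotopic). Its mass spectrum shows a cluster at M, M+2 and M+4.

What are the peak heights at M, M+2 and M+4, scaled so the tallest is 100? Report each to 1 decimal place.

The 2 Cu atoms are independent, so intensities follow the terms of (0.692 + 0.308)^2.
P(M) = 0.692^2 = 0.478864
P(M+2) = 2 × 0.692^1 × 0.308^1 = 0.426272
P(M+4) = 0.308^2 = 0.094864
The M peak is largest (0.478864); scaling to 100 gives 100.0 : 89.0 : 19.8.

100.0 : 89.0 : 19.8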